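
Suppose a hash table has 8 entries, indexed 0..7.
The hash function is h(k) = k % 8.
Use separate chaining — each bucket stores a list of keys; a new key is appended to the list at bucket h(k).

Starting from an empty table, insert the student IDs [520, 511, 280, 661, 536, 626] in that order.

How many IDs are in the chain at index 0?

Insert 520: h=0, bucket 0 empty -> new chain.
Insert 511: h=7, bucket 7 empty -> new chain.
Insert 280: h=0, bucket 0 nonempty -> append to chain.
Insert 661: h=5, bucket 5 empty -> new chain.
Insert 536: h=0, bucket 0 nonempty -> append to chain.
Insert 626: h=2, bucket 2 empty -> new chain.
Final buckets:
0: 520 -> 280 -> 536
1: ∅
2: 626
3: ∅
4: ∅
5: 661
6: ∅
7: 511

3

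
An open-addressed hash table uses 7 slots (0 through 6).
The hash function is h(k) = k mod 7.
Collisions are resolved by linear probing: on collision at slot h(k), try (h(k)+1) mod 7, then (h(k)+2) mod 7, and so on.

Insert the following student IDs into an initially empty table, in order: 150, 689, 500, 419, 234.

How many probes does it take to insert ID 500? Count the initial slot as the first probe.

3

150 hashes to 3; slot 3 is free → place at 3.
689 hashes to 3; 3 taken → place at 4.
500 hashes to 3; 3,4 taken → place at 5.
419 hashes to 6; slot 6 is free → place at 6.
234 hashes to 3; 3,4,5,6 taken → place at 0.
Table: [234, —, —, 150, 689, 500, 419]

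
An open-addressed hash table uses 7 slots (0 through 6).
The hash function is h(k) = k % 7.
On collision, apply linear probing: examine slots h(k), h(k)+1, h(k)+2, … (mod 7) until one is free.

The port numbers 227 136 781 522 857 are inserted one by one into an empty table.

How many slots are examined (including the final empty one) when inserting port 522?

3

227: h=3 → slot 3
136: h=3, probe 3,4 → slot 4
781: h=4, probe 4,5 → slot 5
522: h=4, probe 4,5,6 → slot 6
857: h=3, probe 3,4,5,6,0 → slot 0
Table: [857, ∅, ∅, 227, 136, 781, 522]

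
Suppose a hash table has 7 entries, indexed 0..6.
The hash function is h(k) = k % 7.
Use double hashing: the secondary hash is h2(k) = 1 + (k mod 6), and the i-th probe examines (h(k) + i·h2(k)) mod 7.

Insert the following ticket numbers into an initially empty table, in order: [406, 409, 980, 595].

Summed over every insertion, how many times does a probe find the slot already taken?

Insert 406: h=0, slot 0 empty → index 0.
Insert 409: h=3, slot 3 empty → index 3.
Insert 980: h=0, h2=3, slots 0,3 occupied → index 6.
Insert 595: h=0, h2=2, slot 0 occupied → index 2.
Table: [406, -, 595, 409, -, -, 980]

3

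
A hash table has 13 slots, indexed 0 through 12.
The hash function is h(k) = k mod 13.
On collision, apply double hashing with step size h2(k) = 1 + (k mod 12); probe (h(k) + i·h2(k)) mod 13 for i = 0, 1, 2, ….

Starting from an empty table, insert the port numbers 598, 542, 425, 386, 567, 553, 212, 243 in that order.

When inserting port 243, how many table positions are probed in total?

598: h=0 => slot 0
542: h=9 => slot 9
425: h=9, h2=6, probe 9,2 => slot 2
386: h=9, h2=3, probe 9,12 => slot 12
567: h=8 => slot 8
553: h=7 => slot 7
212: h=4 => slot 4
243: h=9, h2=4, probe 9,0,4,8,12,3 => slot 3
Table: [598, —, 425, 243, 212, —, —, 553, 567, 542, —, —, 386]

6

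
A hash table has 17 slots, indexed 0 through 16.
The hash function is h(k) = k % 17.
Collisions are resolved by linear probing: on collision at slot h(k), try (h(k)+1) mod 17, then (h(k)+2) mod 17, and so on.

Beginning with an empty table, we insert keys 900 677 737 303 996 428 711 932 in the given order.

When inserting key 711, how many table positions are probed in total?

Insert 900: h=16, slot 16 empty -> index 16.
Insert 677: h=14, slot 14 empty -> index 14.
Insert 737: h=6, slot 6 empty -> index 6.
Insert 303: h=14, slot 14 occupied -> index 15.
Insert 996: h=10, slot 10 empty -> index 10.
Insert 428: h=3, slot 3 empty -> index 3.
Insert 711: h=14, slots 14,15,16 occupied -> index 0.
Insert 932: h=14, slots 14,15,16,0 occupied -> index 1.
Table: [711, 932, -, 428, -, -, 737, -, -, -, 996, -, -, -, 677, 303, 900]

4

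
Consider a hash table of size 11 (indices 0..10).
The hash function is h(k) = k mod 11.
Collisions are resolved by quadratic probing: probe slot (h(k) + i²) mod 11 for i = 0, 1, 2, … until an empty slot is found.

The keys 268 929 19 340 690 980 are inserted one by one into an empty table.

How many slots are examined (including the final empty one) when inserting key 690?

2

268 hashes to 4; slot 4 is free => place at 4.
929 hashes to 5; slot 5 is free => place at 5.
19 hashes to 8; slot 8 is free => place at 8.
340 hashes to 10; slot 10 is free => place at 10.
690 hashes to 8; 8 taken => place at 9.
980 hashes to 1; slot 1 is free => place at 1.
Table: [_, 980, _, _, 268, 929, _, _, 19, 690, 340]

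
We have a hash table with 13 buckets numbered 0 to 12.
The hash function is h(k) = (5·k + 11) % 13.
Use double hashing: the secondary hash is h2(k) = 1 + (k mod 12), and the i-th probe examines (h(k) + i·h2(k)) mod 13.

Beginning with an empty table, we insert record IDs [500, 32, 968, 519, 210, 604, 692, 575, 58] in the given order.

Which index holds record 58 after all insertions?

9

500 hashes to 2; slot 2 is free => place at 2.
32 hashes to 2, h2=9; 2 taken => place at 11.
968 hashes to 2, h2=9; 2,11 taken => place at 7.
519 hashes to 6; slot 6 is free => place at 6.
210 hashes to 8; slot 8 is free => place at 8.
604 hashes to 2, h2=5; 2,7 taken => place at 12.
692 hashes to 0; slot 0 is free => place at 0.
575 hashes to 0, h2=12; 0,12,11 taken => place at 10.
58 hashes to 2, h2=11; 2,0,11 taken => place at 9.
Table: [692, ∅, 500, ∅, ∅, ∅, 519, 968, 210, 58, 575, 32, 604]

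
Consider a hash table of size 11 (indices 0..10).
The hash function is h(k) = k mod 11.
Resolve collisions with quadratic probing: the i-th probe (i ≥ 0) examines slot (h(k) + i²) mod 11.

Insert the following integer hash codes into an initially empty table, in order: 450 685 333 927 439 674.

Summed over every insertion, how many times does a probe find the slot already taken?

450: h=10 -> slot 10
685: h=3 -> slot 3
333: h=3, probe 3,4 -> slot 4
927: h=3, probe 3,4,7 -> slot 7
439: h=10, probe 10,0 -> slot 0
674: h=3, probe 3,4,7,1 -> slot 1
Table: [439, 674, _, 685, 333, _, _, 927, _, _, 450]

7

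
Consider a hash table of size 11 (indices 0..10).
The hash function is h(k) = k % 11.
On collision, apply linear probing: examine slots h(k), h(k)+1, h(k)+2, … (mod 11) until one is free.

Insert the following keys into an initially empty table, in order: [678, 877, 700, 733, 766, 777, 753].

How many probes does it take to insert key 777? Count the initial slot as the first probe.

678: h=7 -> slot 7
877: h=8 -> slot 8
700: h=7, probe 7,8,9 -> slot 9
733: h=7, probe 7,8,9,10 -> slot 10
766: h=7, probe 7,8,9,10,0 -> slot 0
777: h=7, probe 7,8,9,10,0,1 -> slot 1
753: h=5 -> slot 5
Table: [766, 777, -, -, -, 753, -, 678, 877, 700, 733]

6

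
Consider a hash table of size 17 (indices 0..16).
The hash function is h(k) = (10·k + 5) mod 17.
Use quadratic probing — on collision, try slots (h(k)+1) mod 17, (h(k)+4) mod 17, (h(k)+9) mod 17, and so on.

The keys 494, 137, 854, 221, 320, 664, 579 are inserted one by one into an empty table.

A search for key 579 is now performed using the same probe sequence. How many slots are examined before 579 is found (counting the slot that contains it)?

494 hashes to 15; slot 15 is free → place at 15.
137 hashes to 15; 15 taken → place at 16.
854 hashes to 11; slot 11 is free → place at 11.
221 hashes to 5; slot 5 is free → place at 5.
320 hashes to 9; slot 9 is free → place at 9.
664 hashes to 15; 15,16 taken → place at 2.
579 hashes to 15; 15,16,2 taken → place at 7.
Table: [∅, ∅, 664, ∅, ∅, 221, ∅, 579, ∅, 320, ∅, 854, ∅, ∅, ∅, 494, 137]
Lookup 579: h=15, probe 15,16,2,7 → found at 7.

4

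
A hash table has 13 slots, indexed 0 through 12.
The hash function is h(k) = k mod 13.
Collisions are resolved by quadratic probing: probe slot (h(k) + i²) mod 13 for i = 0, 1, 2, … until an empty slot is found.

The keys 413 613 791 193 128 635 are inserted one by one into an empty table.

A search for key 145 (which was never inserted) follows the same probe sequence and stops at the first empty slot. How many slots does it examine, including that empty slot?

2

413 hashes to 10; slot 10 is free → place at 10.
613 hashes to 2; slot 2 is free → place at 2.
791 hashes to 11; slot 11 is free → place at 11.
193 hashes to 11; 11 taken → place at 12.
128 hashes to 11; 11,12,2 taken → place at 7.
635 hashes to 11; 11,12,2,7 taken → place at 1.
Table: [-, 635, 613, -, -, -, -, 128, -, -, 413, 791, 193]
Lookup 145: h=2, probe 2,3 → slot 3 empty, not found.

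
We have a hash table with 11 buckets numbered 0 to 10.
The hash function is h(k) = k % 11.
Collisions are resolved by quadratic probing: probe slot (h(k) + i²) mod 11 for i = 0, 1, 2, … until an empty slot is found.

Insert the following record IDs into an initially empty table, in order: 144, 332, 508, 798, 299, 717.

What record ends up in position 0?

144 hashes to 1; slot 1 is free → place at 1.
332 hashes to 2; slot 2 is free → place at 2.
508 hashes to 2; 2 taken → place at 3.
798 hashes to 6; slot 6 is free → place at 6.
299 hashes to 2; 2,3,6 taken → place at 0.
717 hashes to 2; 2,3,6,0 taken → place at 7.
Table: [299, 144, 332, 508, ., ., 798, 717, ., ., .]

299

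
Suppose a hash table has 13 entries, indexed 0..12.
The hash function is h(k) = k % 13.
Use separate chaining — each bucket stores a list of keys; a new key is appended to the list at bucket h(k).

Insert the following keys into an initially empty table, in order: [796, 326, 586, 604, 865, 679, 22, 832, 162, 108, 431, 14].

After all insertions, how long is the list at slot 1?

3

Insert 796: h=3, bucket 3 empty → new chain.
Insert 326: h=1, bucket 1 empty → new chain.
Insert 586: h=1, bucket 1 nonempty → append to chain.
Insert 604: h=6, bucket 6 empty → new chain.
Insert 865: h=7, bucket 7 empty → new chain.
Insert 679: h=3, bucket 3 nonempty → append to chain.
Insert 22: h=9, bucket 9 empty → new chain.
Insert 832: h=0, bucket 0 empty → new chain.
Insert 162: h=6, bucket 6 nonempty → append to chain.
Insert 108: h=4, bucket 4 empty → new chain.
Insert 431: h=2, bucket 2 empty → new chain.
Insert 14: h=1, bucket 1 nonempty → append to chain.
Final buckets:
0: 832
1: 326 -> 586 -> 14
2: 431
3: 796 -> 679
4: 108
5: .
6: 604 -> 162
7: 865
8: .
9: 22
10: .
11: .
12: .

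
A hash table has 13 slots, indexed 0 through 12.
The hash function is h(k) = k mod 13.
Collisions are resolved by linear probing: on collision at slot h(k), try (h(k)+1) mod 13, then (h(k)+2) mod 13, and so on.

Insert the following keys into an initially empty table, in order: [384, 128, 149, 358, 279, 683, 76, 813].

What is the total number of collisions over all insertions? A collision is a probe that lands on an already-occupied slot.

14

Insert 384: h=7, slot 7 empty -> index 7.
Insert 128: h=11, slot 11 empty -> index 11.
Insert 149: h=6, slot 6 empty -> index 6.
Insert 358: h=7, slot 7 occupied -> index 8.
Insert 279: h=6, slots 6,7,8 occupied -> index 9.
Insert 683: h=7, slots 7,8,9 occupied -> index 10.
Insert 76: h=11, slot 11 occupied -> index 12.
Insert 813: h=7, slots 7,8,9,10,11,12 occupied -> index 0.
Table: [813, -, -, -, -, -, 149, 384, 358, 279, 683, 128, 76]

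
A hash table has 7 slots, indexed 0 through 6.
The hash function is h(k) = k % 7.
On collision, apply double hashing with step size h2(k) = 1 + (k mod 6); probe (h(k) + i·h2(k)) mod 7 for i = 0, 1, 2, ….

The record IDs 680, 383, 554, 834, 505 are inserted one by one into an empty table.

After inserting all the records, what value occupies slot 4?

680: h=1 => slot 1
383: h=5 => slot 5
554: h=1, h2=3, probe 1,4 => slot 4
834: h=1, h2=1, probe 1,2 => slot 2
505: h=1, h2=2, probe 1,3 => slot 3
Table: [∅, 680, 834, 505, 554, 383, ∅]

554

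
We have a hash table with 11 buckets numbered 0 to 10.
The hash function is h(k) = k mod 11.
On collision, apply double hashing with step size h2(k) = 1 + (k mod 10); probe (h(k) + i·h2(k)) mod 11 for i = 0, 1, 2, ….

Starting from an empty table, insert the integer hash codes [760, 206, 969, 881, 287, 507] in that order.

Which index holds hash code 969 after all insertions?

760: h=1 -> slot 1
206: h=8 -> slot 8
969: h=1, h2=10, probe 1,0 -> slot 0
881: h=1, h2=2, probe 1,3 -> slot 3
287: h=1, h2=8, probe 1,9 -> slot 9
507: h=1, h2=8, probe 1,9,6 -> slot 6
Table: [969, 760, -, 881, -, -, 507, -, 206, 287, -]

0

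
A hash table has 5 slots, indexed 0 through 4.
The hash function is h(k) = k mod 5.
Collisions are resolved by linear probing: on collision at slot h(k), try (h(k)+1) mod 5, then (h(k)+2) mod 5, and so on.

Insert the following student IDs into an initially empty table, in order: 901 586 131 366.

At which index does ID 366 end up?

4

901: h=1 → slot 1
586: h=1, probe 1,2 → slot 2
131: h=1, probe 1,2,3 → slot 3
366: h=1, probe 1,2,3,4 → slot 4
Table: [—, 901, 586, 131, 366]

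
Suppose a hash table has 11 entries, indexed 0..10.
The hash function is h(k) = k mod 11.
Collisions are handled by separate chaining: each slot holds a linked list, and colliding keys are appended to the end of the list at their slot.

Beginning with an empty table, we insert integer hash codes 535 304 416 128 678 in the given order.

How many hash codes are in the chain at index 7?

Insert 535: h=7, bucket 7 empty -> new chain.
Insert 304: h=7, bucket 7 nonempty -> append to chain.
Insert 416: h=9, bucket 9 empty -> new chain.
Insert 128: h=7, bucket 7 nonempty -> append to chain.
Insert 678: h=7, bucket 7 nonempty -> append to chain.
Final buckets:
0: ∅
1: ∅
2: ∅
3: ∅
4: ∅
5: ∅
6: ∅
7: 535 -> 304 -> 128 -> 678
8: ∅
9: 416
10: ∅

4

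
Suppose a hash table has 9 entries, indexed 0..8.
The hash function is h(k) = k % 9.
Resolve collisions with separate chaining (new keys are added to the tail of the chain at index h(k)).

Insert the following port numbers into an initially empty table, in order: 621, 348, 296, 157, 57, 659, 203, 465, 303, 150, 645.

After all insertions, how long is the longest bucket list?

5

621 → bucket 0
348 → bucket 6
296 → bucket 8
157 → bucket 4
57 → bucket 3
659 → bucket 2
203 → bucket 5
465 → bucket 6 (collision)
303 → bucket 6 (collision)
150 → bucket 6 (collision)
645 → bucket 6 (collision)
Final buckets:
0: 621
1: .
2: 659
3: 57
4: 157
5: 203
6: 348 -> 465 -> 303 -> 150 -> 645
7: .
8: 296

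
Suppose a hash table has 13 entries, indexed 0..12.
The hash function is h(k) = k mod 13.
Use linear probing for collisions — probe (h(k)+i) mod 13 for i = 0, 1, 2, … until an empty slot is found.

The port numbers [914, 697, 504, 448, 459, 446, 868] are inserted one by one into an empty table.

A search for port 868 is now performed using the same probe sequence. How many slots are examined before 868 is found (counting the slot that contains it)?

Insert 914: h=4, slot 4 empty → index 4.
Insert 697: h=8, slot 8 empty → index 8.
Insert 504: h=10, slot 10 empty → index 10.
Insert 448: h=6, slot 6 empty → index 6.
Insert 459: h=4, slot 4 occupied → index 5.
Insert 446: h=4, slots 4,5,6 occupied → index 7.
Insert 868: h=10, slot 10 occupied → index 11.
Table: [∅, ∅, ∅, ∅, 914, 459, 448, 446, 697, ∅, 504, 868, ∅]
Lookup 868: h=10, probe 10,11 → found at 11.

2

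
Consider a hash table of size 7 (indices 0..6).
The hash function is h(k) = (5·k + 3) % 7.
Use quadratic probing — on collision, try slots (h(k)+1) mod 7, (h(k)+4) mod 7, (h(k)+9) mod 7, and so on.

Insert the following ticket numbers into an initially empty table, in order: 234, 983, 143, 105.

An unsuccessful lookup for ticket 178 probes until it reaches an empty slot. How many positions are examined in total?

4

Insert 234: h=4, slot 4 empty => index 4.
Insert 983: h=4, slot 4 occupied => index 5.
Insert 143: h=4, slots 4,5 occupied => index 1.
Insert 105: h=3, slot 3 empty => index 3.
Table: [., 143, ., 105, 234, 983, .]
Lookup 178: h=4, probe 4,5,1,6 → slot 6 empty, not found.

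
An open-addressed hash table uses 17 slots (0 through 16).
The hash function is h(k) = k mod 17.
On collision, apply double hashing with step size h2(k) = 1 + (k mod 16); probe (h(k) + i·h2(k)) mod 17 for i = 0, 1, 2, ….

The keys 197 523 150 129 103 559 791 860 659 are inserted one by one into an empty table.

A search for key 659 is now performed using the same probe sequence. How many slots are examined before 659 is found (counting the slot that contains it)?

2

Insert 197: h=10, slot 10 empty → index 10.
Insert 523: h=13, slot 13 empty → index 13.
Insert 150: h=14, slot 14 empty → index 14.
Insert 129: h=10, h2=2, slot 10 occupied → index 12.
Insert 103: h=1, slot 1 empty → index 1.
Insert 559: h=15, slot 15 empty → index 15.
Insert 791: h=9, slot 9 empty → index 9.
Insert 860: h=10, h2=13, slot 10 occupied → index 6.
Insert 659: h=13, h2=4, slot 13 occupied → index 0.
Table: [659, 103, ∅, ∅, ∅, ∅, 860, ∅, ∅, 791, 197, ∅, 129, 523, 150, 559, ∅]
Lookup 659: h=13, h2=4, probe 13,0 → found at 0.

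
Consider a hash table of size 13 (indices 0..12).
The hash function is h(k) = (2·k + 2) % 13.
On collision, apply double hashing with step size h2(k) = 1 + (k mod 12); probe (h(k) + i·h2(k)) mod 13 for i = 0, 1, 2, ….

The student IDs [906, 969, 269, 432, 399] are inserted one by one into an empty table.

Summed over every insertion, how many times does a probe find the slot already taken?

2

906 hashes to 7; slot 7 is free -> place at 7.
969 hashes to 3; slot 3 is free -> place at 3.
269 hashes to 7, h2=6; 7 taken -> place at 0.
432 hashes to 8; slot 8 is free -> place at 8.
399 hashes to 7, h2=4; 7 taken -> place at 11.
Table: [269, ∅, ∅, 969, ∅, ∅, ∅, 906, 432, ∅, ∅, 399, ∅]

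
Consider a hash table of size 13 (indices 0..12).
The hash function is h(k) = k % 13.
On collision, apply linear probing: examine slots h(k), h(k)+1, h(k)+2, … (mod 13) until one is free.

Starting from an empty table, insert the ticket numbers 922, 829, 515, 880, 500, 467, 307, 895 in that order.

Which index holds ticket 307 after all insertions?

11

922 hashes to 12; slot 12 is free => place at 12.
829 hashes to 10; slot 10 is free => place at 10.
515 hashes to 8; slot 8 is free => place at 8.
880 hashes to 9; slot 9 is free => place at 9.
500 hashes to 6; slot 6 is free => place at 6.
467 hashes to 12; 12 taken => place at 0.
307 hashes to 8; 8,9,10 taken => place at 11.
895 hashes to 11; 11,12,0 taken => place at 1.
Table: [467, 895, ., ., ., ., 500, ., 515, 880, 829, 307, 922]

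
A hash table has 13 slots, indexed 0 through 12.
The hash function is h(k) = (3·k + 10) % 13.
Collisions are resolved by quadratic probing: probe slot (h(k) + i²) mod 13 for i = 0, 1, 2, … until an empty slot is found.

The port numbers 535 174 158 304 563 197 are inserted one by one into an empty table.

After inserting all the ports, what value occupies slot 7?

197

535 hashes to 3; slot 3 is free -> place at 3.
174 hashes to 12; slot 12 is free -> place at 12.
158 hashes to 3; 3 taken -> place at 4.
304 hashes to 12; 12 taken -> place at 0.
563 hashes to 9; slot 9 is free -> place at 9.
197 hashes to 3; 3,4 taken -> place at 7.
Table: [304, ∅, ∅, 535, 158, ∅, ∅, 197, ∅, 563, ∅, ∅, 174]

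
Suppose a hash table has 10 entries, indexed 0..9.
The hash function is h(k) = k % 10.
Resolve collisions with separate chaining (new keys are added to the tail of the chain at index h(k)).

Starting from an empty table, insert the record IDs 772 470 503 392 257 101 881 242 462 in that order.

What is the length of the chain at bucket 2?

Insert 772: h=2, bucket 2 empty -> new chain.
Insert 470: h=0, bucket 0 empty -> new chain.
Insert 503: h=3, bucket 3 empty -> new chain.
Insert 392: h=2, bucket 2 nonempty -> append to chain.
Insert 257: h=7, bucket 7 empty -> new chain.
Insert 101: h=1, bucket 1 empty -> new chain.
Insert 881: h=1, bucket 1 nonempty -> append to chain.
Insert 242: h=2, bucket 2 nonempty -> append to chain.
Insert 462: h=2, bucket 2 nonempty -> append to chain.
Final buckets:
0: 470
1: 101 -> 881
2: 772 -> 392 -> 242 -> 462
3: 503
4: —
5: —
6: —
7: 257
8: —
9: —

4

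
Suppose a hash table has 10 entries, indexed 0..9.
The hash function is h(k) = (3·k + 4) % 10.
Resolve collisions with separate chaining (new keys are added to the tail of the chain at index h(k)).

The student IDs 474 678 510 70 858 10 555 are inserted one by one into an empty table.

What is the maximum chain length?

3

474 -> bucket 6
678 -> bucket 8
510 -> bucket 4
70 -> bucket 4 (collision)
858 -> bucket 8 (collision)
10 -> bucket 4 (collision)
555 -> bucket 9
Final buckets:
0: ∅
1: ∅
2: ∅
3: ∅
4: 510 -> 70 -> 10
5: ∅
6: 474
7: ∅
8: 678 -> 858
9: 555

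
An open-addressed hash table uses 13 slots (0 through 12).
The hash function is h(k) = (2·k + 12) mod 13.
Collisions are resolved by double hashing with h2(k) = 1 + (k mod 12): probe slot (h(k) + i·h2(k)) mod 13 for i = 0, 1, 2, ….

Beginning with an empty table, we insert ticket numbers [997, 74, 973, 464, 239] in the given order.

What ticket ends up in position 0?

464

997: h=4 → slot 4
74: h=4, h2=3, probe 4,7 → slot 7
973: h=8 → slot 8
464: h=4, h2=9, probe 4,0 → slot 0
239: h=9 → slot 9
Table: [464, _, _, _, 997, _, _, 74, 973, 239, _, _, _]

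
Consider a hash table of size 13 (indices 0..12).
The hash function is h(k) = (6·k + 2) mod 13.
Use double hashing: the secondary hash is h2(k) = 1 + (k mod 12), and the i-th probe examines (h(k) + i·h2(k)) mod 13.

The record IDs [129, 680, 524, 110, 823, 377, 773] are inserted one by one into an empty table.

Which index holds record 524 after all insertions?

129: h=9 → slot 9
680: h=0 → slot 0
524: h=0, h2=9, probe 0,9,5 → slot 5
110: h=12 → slot 12
823: h=0, h2=8, probe 0,8 → slot 8
377: h=2 → slot 2
773: h=12, h2=6, probe 12,5,11 → slot 11
Table: [680, ., 377, ., ., 524, ., ., 823, 129, ., 773, 110]

5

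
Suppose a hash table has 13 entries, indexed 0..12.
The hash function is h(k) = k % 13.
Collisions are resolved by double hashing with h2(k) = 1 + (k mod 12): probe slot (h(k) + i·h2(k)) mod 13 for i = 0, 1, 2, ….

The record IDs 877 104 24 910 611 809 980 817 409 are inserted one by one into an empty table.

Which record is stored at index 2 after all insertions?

Insert 877: h=6, slot 6 empty -> index 6.
Insert 104: h=0, slot 0 empty -> index 0.
Insert 24: h=11, slot 11 empty -> index 11.
Insert 910: h=0, h2=11, slots 0,11 occupied -> index 9.
Insert 611: h=0, h2=12, slot 0 occupied -> index 12.
Insert 809: h=3, slot 3 empty -> index 3.
Insert 980: h=5, slot 5 empty -> index 5.
Insert 817: h=11, h2=2, slots 11,0 occupied -> index 2.
Insert 409: h=6, h2=2, slot 6 occupied -> index 8.
Table: [104, ., 817, 809, ., 980, 877, ., 409, 910, ., 24, 611]

817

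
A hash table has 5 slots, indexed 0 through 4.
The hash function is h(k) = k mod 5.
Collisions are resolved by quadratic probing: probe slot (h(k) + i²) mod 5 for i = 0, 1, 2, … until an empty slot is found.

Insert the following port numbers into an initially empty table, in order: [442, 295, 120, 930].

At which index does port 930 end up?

4

Insert 442: h=2, slot 2 empty -> index 2.
Insert 295: h=0, slot 0 empty -> index 0.
Insert 120: h=0, slot 0 occupied -> index 1.
Insert 930: h=0, slots 0,1 occupied -> index 4.
Table: [295, 120, 442, ∅, 930]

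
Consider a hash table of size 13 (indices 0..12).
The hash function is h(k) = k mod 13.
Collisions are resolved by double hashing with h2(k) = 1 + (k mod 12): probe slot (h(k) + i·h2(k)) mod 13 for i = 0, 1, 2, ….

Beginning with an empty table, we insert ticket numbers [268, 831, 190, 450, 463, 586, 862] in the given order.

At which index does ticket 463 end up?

3

Insert 268: h=8, slot 8 empty → index 8.
Insert 831: h=12, slot 12 empty → index 12.
Insert 190: h=8, h2=11, slot 8 occupied → index 6.
Insert 450: h=8, h2=7, slot 8 occupied → index 2.
Insert 463: h=8, h2=8, slot 8 occupied → index 3.
Insert 586: h=1, slot 1 empty → index 1.
Insert 862: h=4, slot 4 empty → index 4.
Table: [∅, 586, 450, 463, 862, ∅, 190, ∅, 268, ∅, ∅, ∅, 831]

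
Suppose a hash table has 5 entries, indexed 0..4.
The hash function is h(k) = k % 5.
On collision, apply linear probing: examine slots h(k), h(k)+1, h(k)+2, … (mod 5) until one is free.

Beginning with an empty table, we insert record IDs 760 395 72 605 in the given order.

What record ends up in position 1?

395

Insert 760: h=0, slot 0 empty → index 0.
Insert 395: h=0, slot 0 occupied → index 1.
Insert 72: h=2, slot 2 empty → index 2.
Insert 605: h=0, slots 0,1,2 occupied → index 3.
Table: [760, 395, 72, 605, —]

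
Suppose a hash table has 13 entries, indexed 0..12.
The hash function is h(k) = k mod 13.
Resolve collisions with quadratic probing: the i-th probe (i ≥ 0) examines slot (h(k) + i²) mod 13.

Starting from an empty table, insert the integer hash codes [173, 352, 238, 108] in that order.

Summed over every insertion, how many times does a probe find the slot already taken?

3

173: h=4 => slot 4
352: h=1 => slot 1
238: h=4, probe 4,5 => slot 5
108: h=4, probe 4,5,8 => slot 8
Table: [-, 352, -, -, 173, 238, -, -, 108, -, -, -, -]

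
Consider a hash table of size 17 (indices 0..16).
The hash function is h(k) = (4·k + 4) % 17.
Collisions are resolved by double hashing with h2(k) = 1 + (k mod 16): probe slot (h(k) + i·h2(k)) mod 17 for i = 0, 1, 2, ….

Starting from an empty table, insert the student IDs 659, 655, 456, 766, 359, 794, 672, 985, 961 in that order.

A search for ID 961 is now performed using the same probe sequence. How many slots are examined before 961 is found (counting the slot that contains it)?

659 hashes to 5; slot 5 is free → place at 5.
655 hashes to 6; slot 6 is free → place at 6.
456 hashes to 9; slot 9 is free → place at 9.
766 hashes to 8; slot 8 is free → place at 8.
359 hashes to 12; slot 12 is free → place at 12.
794 hashes to 1; slot 1 is free → place at 1.
672 hashes to 6, h2=1; 6 taken → place at 7.
985 hashes to 0; slot 0 is free → place at 0.
961 hashes to 6, h2=2; 6,8 taken → place at 10.
Table: [985, 794, ∅, ∅, ∅, 659, 655, 672, 766, 456, 961, ∅, 359, ∅, ∅, ∅, ∅]
Lookup 961: h=6, h2=2, probe 6,8,10 → found at 10.

3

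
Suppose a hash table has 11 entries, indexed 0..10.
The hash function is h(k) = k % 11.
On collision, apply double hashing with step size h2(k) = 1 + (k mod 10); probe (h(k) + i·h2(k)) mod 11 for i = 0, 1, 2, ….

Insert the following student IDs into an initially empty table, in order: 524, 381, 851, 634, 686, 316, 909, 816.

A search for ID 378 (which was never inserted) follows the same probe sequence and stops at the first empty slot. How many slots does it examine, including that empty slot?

524: h=7 => slot 7
381: h=7, h2=2, probe 7,9 => slot 9
851: h=4 => slot 4
634: h=7, h2=5, probe 7,1 => slot 1
686: h=4, h2=7, probe 4,0 => slot 0
316: h=8 => slot 8
909: h=7, h2=10, probe 7,6 => slot 6
816: h=2 => slot 2
Table: [686, 634, 816, ∅, 851, ∅, 909, 524, 316, 381, ∅]
Lookup 378: h=4, h2=9, probe 4,2,0,9,7,5 → slot 5 empty, not found.

6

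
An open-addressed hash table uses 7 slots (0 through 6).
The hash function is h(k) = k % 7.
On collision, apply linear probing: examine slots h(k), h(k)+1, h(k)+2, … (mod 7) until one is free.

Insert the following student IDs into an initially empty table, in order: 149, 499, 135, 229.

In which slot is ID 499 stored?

149: h=2 → slot 2
499: h=2, probe 2,3 → slot 3
135: h=2, probe 2,3,4 → slot 4
229: h=5 → slot 5
Table: [_, _, 149, 499, 135, 229, _]

3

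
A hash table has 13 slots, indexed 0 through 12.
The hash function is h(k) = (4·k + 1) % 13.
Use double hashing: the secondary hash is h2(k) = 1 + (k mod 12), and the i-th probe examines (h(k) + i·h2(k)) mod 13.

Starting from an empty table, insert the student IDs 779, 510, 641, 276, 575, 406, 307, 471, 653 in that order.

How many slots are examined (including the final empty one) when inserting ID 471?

3

779 hashes to 10; slot 10 is free → place at 10.
510 hashes to 0; slot 0 is free → place at 0.
641 hashes to 4; slot 4 is free → place at 4.
276 hashes to 0, h2=1; 0 taken → place at 1.
575 hashes to 0, h2=12; 0 taken → place at 12.
406 hashes to 0, h2=11; 0 taken → place at 11.
307 hashes to 7; slot 7 is free → place at 7.
471 hashes to 0, h2=4; 0,4 taken → place at 8.
653 hashes to 0, h2=6; 0 taken → place at 6.
Table: [510, 276, ., ., 641, ., 653, 307, 471, ., 779, 406, 575]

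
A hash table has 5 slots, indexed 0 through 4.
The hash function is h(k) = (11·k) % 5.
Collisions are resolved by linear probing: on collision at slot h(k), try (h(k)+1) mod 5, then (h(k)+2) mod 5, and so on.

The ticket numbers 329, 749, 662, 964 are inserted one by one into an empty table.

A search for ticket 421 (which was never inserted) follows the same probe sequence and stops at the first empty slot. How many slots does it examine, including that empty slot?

Insert 329: h=4, slot 4 empty → index 4.
Insert 749: h=4, slot 4 occupied → index 0.
Insert 662: h=2, slot 2 empty → index 2.
Insert 964: h=4, slots 4,0 occupied → index 1.
Table: [749, 964, 662, ∅, 329]
Lookup 421: h=1, probe 1,2,3 → slot 3 empty, not found.

3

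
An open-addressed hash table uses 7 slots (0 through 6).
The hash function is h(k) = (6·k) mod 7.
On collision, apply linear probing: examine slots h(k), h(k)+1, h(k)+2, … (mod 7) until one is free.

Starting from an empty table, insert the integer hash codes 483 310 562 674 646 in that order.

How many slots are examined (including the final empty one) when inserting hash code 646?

483: h=0 -> slot 0
310: h=5 -> slot 5
562: h=5, probe 5,6 -> slot 6
674: h=5, probe 5,6,0,1 -> slot 1
646: h=5, probe 5,6,0,1,2 -> slot 2
Table: [483, 674, 646, _, _, 310, 562]

5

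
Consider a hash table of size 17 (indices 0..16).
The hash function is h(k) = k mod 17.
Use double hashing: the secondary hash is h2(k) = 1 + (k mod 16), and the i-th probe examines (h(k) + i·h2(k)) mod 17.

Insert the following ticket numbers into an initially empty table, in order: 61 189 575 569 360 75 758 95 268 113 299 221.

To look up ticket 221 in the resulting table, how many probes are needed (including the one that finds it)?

7

61 hashes to 10; slot 10 is free → place at 10.
189 hashes to 2; slot 2 is free → place at 2.
575 hashes to 14; slot 14 is free → place at 14.
569 hashes to 8; slot 8 is free → place at 8.
360 hashes to 3; slot 3 is free → place at 3.
75 hashes to 7; slot 7 is free → place at 7.
758 hashes to 10, h2=7; 10 taken → place at 0.
95 hashes to 10, h2=16; 10 taken → place at 9.
268 hashes to 13; slot 13 is free → place at 13.
113 hashes to 11; slot 11 is free → place at 11.
299 hashes to 10, h2=12; 10 taken → place at 5.
221 hashes to 0, h2=14; 0,14,11,8,5,2 taken → place at 16.
Table: [758, -, 189, 360, -, 299, -, 75, 569, 95, 61, 113, -, 268, 575, -, 221]
Lookup 221: h=0, h2=14, probe 0,14,11,8,5,2,16 → found at 16.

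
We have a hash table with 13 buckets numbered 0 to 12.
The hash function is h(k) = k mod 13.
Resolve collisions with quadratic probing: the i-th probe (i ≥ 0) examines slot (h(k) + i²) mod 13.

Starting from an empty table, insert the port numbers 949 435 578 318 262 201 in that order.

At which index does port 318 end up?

10

949: h=0 -> slot 0
435: h=6 -> slot 6
578: h=6, probe 6,7 -> slot 7
318: h=6, probe 6,7,10 -> slot 10
262: h=2 -> slot 2
201: h=6, probe 6,7,10,2,9 -> slot 9
Table: [949, ∅, 262, ∅, ∅, ∅, 435, 578, ∅, 201, 318, ∅, ∅]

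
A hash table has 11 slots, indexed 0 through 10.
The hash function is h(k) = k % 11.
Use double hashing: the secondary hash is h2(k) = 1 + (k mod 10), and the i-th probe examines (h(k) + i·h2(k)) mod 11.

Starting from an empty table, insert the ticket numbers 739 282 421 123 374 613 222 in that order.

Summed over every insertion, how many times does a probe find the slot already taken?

2

739: h=2 -> slot 2
282: h=7 -> slot 7
421: h=3 -> slot 3
123: h=2, h2=4, probe 2,6 -> slot 6
374: h=0 -> slot 0
613: h=8 -> slot 8
222: h=2, h2=3, probe 2,5 -> slot 5
Table: [374, -, 739, 421, -, 222, 123, 282, 613, -, -]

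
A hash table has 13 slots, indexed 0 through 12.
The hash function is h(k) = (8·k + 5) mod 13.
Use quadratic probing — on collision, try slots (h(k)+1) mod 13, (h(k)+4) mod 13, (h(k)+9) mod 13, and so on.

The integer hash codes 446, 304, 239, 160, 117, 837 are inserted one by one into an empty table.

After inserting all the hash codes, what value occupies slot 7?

239

446 hashes to 11; slot 11 is free → place at 11.
304 hashes to 6; slot 6 is free → place at 6.
239 hashes to 6; 6 taken → place at 7.
160 hashes to 11; 11 taken → place at 12.
117 hashes to 5; slot 5 is free → place at 5.
837 hashes to 6; 6,7 taken → place at 10.
Table: [—, —, —, —, —, 117, 304, 239, —, —, 837, 446, 160]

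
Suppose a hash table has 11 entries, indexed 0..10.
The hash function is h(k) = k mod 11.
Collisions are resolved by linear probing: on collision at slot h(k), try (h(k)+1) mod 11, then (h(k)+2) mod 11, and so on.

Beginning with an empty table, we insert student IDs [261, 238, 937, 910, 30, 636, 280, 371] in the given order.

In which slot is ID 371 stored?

1

Insert 261: h=8, slot 8 empty -> index 8.
Insert 238: h=7, slot 7 empty -> index 7.
Insert 937: h=2, slot 2 empty -> index 2.
Insert 910: h=8, slot 8 occupied -> index 9.
Insert 30: h=8, slots 8,9 occupied -> index 10.
Insert 636: h=9, slots 9,10 occupied -> index 0.
Insert 280: h=5, slot 5 empty -> index 5.
Insert 371: h=8, slots 8,9,10,0 occupied -> index 1.
Table: [636, 371, 937, —, —, 280, —, 238, 261, 910, 30]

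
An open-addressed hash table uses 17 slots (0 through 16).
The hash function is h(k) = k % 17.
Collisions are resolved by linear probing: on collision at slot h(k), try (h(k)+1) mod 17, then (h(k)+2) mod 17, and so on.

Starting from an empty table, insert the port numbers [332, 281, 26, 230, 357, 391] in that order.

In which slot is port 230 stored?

332: h=9 -> slot 9
281: h=9, probe 9,10 -> slot 10
26: h=9, probe 9,10,11 -> slot 11
230: h=9, probe 9,10,11,12 -> slot 12
357: h=0 -> slot 0
391: h=0, probe 0,1 -> slot 1
Table: [357, 391, —, —, —, —, —, —, —, 332, 281, 26, 230, —, —, —, —]

12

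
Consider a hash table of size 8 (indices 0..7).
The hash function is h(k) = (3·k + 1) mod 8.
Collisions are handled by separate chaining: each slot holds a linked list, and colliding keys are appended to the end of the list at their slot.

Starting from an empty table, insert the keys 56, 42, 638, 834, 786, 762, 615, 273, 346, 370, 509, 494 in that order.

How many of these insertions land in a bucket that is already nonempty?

6

Insert 56: h=1, bucket 1 empty -> new chain.
Insert 42: h=7, bucket 7 empty -> new chain.
Insert 638: h=3, bucket 3 empty -> new chain.
Insert 834: h=7, bucket 7 nonempty -> append to chain.
Insert 786: h=7, bucket 7 nonempty -> append to chain.
Insert 762: h=7, bucket 7 nonempty -> append to chain.
Insert 615: h=6, bucket 6 empty -> new chain.
Insert 273: h=4, bucket 4 empty -> new chain.
Insert 346: h=7, bucket 7 nonempty -> append to chain.
Insert 370: h=7, bucket 7 nonempty -> append to chain.
Insert 509: h=0, bucket 0 empty -> new chain.
Insert 494: h=3, bucket 3 nonempty -> append to chain.
Final buckets:
0: 509
1: 56
2: -
3: 638 -> 494
4: 273
5: -
6: 615
7: 42 -> 834 -> 786 -> 762 -> 346 -> 370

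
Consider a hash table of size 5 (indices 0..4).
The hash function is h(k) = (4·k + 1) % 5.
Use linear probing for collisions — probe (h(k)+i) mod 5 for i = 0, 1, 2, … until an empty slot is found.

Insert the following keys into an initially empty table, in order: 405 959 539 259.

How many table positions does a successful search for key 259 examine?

405 hashes to 1; slot 1 is free -> place at 1.
959 hashes to 2; slot 2 is free -> place at 2.
539 hashes to 2; 2 taken -> place at 3.
259 hashes to 2; 2,3 taken -> place at 4.
Table: [-, 405, 959, 539, 259]
Lookup 259: h=2, probe 2,3,4 → found at 4.

3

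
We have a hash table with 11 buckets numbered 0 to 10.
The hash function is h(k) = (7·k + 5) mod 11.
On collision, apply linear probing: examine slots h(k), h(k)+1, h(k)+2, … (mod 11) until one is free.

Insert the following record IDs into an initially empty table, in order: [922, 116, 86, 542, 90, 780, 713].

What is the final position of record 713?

922 hashes to 2; slot 2 is free => place at 2.
116 hashes to 3; slot 3 is free => place at 3.
86 hashes to 2; 2,3 taken => place at 4.
542 hashes to 4; 4 taken => place at 5.
90 hashes to 8; slot 8 is free => place at 8.
780 hashes to 9; slot 9 is free => place at 9.
713 hashes to 2; 2,3,4,5 taken => place at 6.
Table: [-, -, 922, 116, 86, 542, 713, -, 90, 780, -]

6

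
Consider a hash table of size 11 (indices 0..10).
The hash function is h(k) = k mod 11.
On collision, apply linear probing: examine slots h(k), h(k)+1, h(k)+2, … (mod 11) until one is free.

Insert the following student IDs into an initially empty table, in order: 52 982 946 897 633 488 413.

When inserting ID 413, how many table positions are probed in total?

4

52: h=8 => slot 8
982: h=3 => slot 3
946: h=0 => slot 0
897: h=6 => slot 6
633: h=6, probe 6,7 => slot 7
488: h=4 => slot 4
413: h=6, probe 6,7,8,9 => slot 9
Table: [946, —, —, 982, 488, —, 897, 633, 52, 413, —]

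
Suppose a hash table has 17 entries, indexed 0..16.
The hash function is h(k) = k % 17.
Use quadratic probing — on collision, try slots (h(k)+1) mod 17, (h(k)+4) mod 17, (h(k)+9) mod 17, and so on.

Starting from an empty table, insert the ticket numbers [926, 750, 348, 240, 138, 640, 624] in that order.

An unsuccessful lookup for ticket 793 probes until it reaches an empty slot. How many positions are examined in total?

3

Insert 926: h=8, slot 8 empty -> index 8.
Insert 750: h=2, slot 2 empty -> index 2.
Insert 348: h=8, slot 8 occupied -> index 9.
Insert 240: h=2, slot 2 occupied -> index 3.
Insert 138: h=2, slots 2,3 occupied -> index 6.
Insert 640: h=11, slot 11 empty -> index 11.
Insert 624: h=12, slot 12 empty -> index 12.
Table: [∅, ∅, 750, 240, ∅, ∅, 138, ∅, 926, 348, ∅, 640, 624, ∅, ∅, ∅, ∅]
Lookup 793: h=11, probe 11,12,15 → slot 15 empty, not found.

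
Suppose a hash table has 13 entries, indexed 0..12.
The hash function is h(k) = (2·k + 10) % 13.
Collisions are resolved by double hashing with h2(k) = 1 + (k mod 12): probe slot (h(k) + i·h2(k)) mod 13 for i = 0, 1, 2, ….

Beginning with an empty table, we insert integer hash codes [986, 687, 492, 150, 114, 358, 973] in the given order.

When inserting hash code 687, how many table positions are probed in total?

Insert 986: h=6, slot 6 empty → index 6.
Insert 687: h=6, h2=4, slot 6 occupied → index 10.
Insert 492: h=6, h2=1, slot 6 occupied → index 7.
Insert 150: h=11, slot 11 empty → index 11.
Insert 114: h=4, slot 4 empty → index 4.
Insert 358: h=11, h2=11, slot 11 occupied → index 9.
Insert 973: h=6, h2=2, slot 6 occupied → index 8.
Table: [-, -, -, -, 114, -, 986, 492, 973, 358, 687, 150, -]

2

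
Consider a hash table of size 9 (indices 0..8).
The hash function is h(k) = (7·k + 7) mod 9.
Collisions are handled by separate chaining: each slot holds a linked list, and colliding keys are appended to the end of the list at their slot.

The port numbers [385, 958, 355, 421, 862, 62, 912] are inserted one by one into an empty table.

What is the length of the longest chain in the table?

3

Insert 385: h=2, bucket 2 empty → new chain.
Insert 958: h=8, bucket 8 empty → new chain.
Insert 355: h=8, bucket 8 nonempty → append to chain.
Insert 421: h=2, bucket 2 nonempty → append to chain.
Insert 862: h=2, bucket 2 nonempty → append to chain.
Insert 62: h=0, bucket 0 empty → new chain.
Insert 912: h=1, bucket 1 empty → new chain.
Final buckets:
0: 62
1: 912
2: 385 -> 421 -> 862
3: ∅
4: ∅
5: ∅
6: ∅
7: ∅
8: 958 -> 355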